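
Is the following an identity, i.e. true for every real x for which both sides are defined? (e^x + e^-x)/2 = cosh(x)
Claim: (e^x + e^-x)/2 = cosh(x).
Reasoning: This is exactly the definition of the hyperbolic cosine: cosh(x) := (e^x + e^-x)/2.
So the two sides agree for every real x for which both sides are defined.

Conclusion: Yes, this is an identity.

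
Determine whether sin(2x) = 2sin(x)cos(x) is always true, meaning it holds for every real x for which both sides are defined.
Yes, this is an identity.

Claim: sin(2x) = 2sin(x)cos(x).
Reasoning: Put y = x in the addition formula sin(x+y) = sin(x)cos(y) + cos(x)sin(y): sin(2x) = sin(x)cos(x) + cos(x)sin(x) = 2sin(x)cos(x).
So the two sides agree for every real x for which both sides are defined.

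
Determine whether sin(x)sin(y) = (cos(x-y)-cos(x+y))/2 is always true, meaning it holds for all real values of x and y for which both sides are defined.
Yes, this is an identity.

Claim: sin(x)sin(y) = (cos(x-y)-cos(x+y))/2.
Reasoning: cos(x-y) = cos(x)cos(y) + sin(x)sin(y) and cos(x+y) = cos(x)cos(y) - sin(x)sin(y). Subtracting, cos(x-y) - cos(x+y) = 2sin(x)sin(y); divide by 2.
So the two sides agree for all real values of x and y for which both sides are defined.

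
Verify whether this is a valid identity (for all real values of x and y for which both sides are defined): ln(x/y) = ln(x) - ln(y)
Yes, this is an identity.

Claim: ln(x/y) = ln(x) - ln(y).
Reasoning: Both sides are simultaneously defined only when x, y > 0. Write x = e^p, y = e^q. Then x/y = e^(p-q), so ln(x/y) = p - q = ln(x) - ln(y).
So the two sides agree for all real values of x and y for which both sides are defined.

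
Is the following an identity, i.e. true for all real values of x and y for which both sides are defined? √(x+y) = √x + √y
No, this is NOT an identity.

Claim: √(x+y) = √x + √y.
Test a specific point where both sides are defined: x = 3/2, y = 4.
LHS = √(x+y) ≈ 2.3452
RHS = √x + √y ≈ 3.2247
Since 2.3452 ≠ 3.2247, the equation fails at this point, so it cannot hold for all real values of x and y for which both sides are defined.
Squaring the right side gives x + 2√(xy) + y, not x + y.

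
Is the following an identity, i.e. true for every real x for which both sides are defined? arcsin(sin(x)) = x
Claim: arcsin(sin(x)) = x.
Test a specific point where both sides are defined: x = π.
LHS = arcsin(sin(x)) ≈ 0.0000
RHS = x ≈ 3.1416
Since 0.0000 ≠ 3.1416, the equation fails at this point, so it cannot hold for every real x for which both sides are defined.
arcsin only returns values in [-π/2, π/2], so arcsin(sin(x)) = x holds only for x in that interval, not for all real x.

Conclusion: No, this is NOT an identity.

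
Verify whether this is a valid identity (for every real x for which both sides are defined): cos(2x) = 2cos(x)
No, this is NOT an identity.

Claim: cos(2x) = 2cos(x).
Test a specific point where both sides are defined: x = -π/6.
LHS = cos(2x) ≈ 0.5000
RHS = 2cos(x) ≈ 1.7321
Since 0.5000 ≠ 1.7321, the equation fails at this point, so it cannot hold for every real x for which both sides are defined.
The correct double-angle formula is cos(2x) = cos²x - sin²x.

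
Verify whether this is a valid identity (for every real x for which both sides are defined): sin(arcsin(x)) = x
Yes, this is an identity.

Claim: sin(arcsin(x)) = x.
Reasoning: For -1 ≤ x ≤ 1 (where arcsin is defined), arcsin(x) is by definition an angle whose sine equals x. Taking the sine of that angle returns x. (Note the other order, arcsin(sin x) = x, is NOT an identity.)
So the two sides agree for every real x for which both sides are defined.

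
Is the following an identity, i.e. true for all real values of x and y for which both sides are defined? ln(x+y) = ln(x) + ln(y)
Claim: ln(x+y) = ln(x) + ln(y).
Test a specific point where both sides are defined: x = 4, y = 4.
LHS = ln(x+y) ≈ 2.0794
RHS = ln(x) + ln(y) ≈ 2.7726
Since 2.0794 ≠ 2.7726, the equation fails at this point, so it cannot hold for all real values of x and y for which both sides are defined.
ln(x) + ln(y) = ln(xy), not ln(x+y).

Conclusion: No, this is NOT an identity.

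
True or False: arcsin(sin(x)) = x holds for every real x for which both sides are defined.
False.

Claim: arcsin(sin(x)) = x.
Test a specific point where both sides are defined: x = π.
LHS = arcsin(sin(x)) ≈ 0.0000
RHS = x ≈ 3.1416
Since 0.0000 ≠ 3.1416, the equation fails at this point, so it cannot hold for every real x for which both sides are defined.
arcsin only returns values in [-π/2, π/2], so arcsin(sin(x)) = x holds only for x in that interval, not for all real x.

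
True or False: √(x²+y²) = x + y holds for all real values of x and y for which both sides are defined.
Claim: √(x²+y²) = x + y.
Test a specific point where both sides are defined: x = 2, y = 5.
LHS = √(x²+y²) ≈ 5.3852
RHS = x + y ≈ 7.0000
Since 5.3852 ≠ 7.0000, the equation fails at this point, so it cannot hold for all real values of x and y for which both sides are defined.
(x+y)² = x² + 2xy + y², not x² + y², so the square root does not split this way.

Conclusion: False.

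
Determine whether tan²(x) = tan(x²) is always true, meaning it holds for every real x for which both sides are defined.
Claim: tan²(x) = tan(x²).
Test a specific point where both sides are defined: x = -π/3.
LHS = tan²(x) ≈ 3.0000
RHS = tan(x²) ≈ 1.9485
Since 3.0000 ≠ 1.9485, the equation fails at this point, so it cannot hold for every real x for which both sides are defined.
tan²(x) means (tan x)², squaring the output; tan(x²) squares the input. These are different functions.

Conclusion: No, this is NOT an identity.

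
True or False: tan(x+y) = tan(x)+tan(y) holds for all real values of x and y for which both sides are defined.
False.

Claim: tan(x+y) = tan(x)+tan(y).
Test a specific point where both sides are defined: x = π/6, y = π/6.
LHS = tan(x+y) ≈ 1.7321
RHS = tan(x)+tan(y) ≈ 1.1547
Since 1.7321 ≠ 1.1547, the equation fails at this point, so it cannot hold for all real values of x and y for which both sides are defined.
The correct formula is tan(x+y) = (tan(x) + tan(y))/(1 - tan(x)tan(y)).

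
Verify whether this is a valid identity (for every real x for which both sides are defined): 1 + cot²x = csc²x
Claim: 1 + cot²x = csc²x.
Reasoning: Start from sin²x + cos²x = 1 and divide every term by sin²x (allowed wherever cot x and csc x are defined): 1 + cot²x = 1/sin²x = csc²x.
So the two sides agree for every real x for which both sides are defined.

Conclusion: Yes, this is an identity.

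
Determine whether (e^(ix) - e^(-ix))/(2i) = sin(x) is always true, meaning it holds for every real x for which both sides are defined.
Yes, this is an identity.

Claim: (e^(ix) - e^(-ix))/(2i) = sin(x).
Reasoning: By Euler's formula e^(ix) = cos(x) + i·sin(x) and e^(-ix) = cos(x) - i·sin(x). Subtracting cancels the cosine terms: e^(ix) - e^(-ix) = 2i·sin(x); divide by 2i.
So the two sides agree for every real x for which both sides are defined.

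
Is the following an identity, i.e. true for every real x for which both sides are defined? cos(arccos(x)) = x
Claim: cos(arccos(x)) = x.
Reasoning: For -1 ≤ x ≤ 1 (where arccos is defined), arccos(x) is by definition an angle whose cosine equals x. Taking the cosine of that angle returns x. (Note the other order, arccos(cos x) = x, is NOT an identity.)
So the two sides agree for every real x for which both sides are defined.

Conclusion: Yes, this is an identity.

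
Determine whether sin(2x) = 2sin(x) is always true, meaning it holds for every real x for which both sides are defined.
No, this is NOT an identity.

Claim: sin(2x) = 2sin(x).
Test a specific point where both sides are defined: x = π/2.
LHS = sin(2x) ≈ 0.0000
RHS = 2sin(x) ≈ 2.0000
Since 0.0000 ≠ 2.0000, the equation fails at this point, so it cannot hold for every real x for which both sides are defined.
The correct double-angle formula is sin(2x) = 2sin(x)cos(x).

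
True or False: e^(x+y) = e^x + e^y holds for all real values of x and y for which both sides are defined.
Claim: e^(x+y) = e^x + e^y.
Test a specific point where both sides are defined: x = 4, y = 3/2.
LHS = e^(x+y) ≈ 244.6919
RHS = e^x + e^y ≈ 59.0798
Since 244.6919 ≠ 59.0798, the equation fails at this point, so it cannot hold for all real values of x and y for which both sides are defined.
The correct rule is e^(x+y) = e^x · e^y (a product, not a sum).

Conclusion: False.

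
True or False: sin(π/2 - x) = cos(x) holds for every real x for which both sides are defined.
Claim: sin(π/2 - x) = cos(x).
Reasoning: Use sin(u - v) = sin(u)cos(v) - cos(u)sin(v) with u = π/2, v = x: sin(π/2)cos(x) - cos(π/2)sin(x) = 1·cos(x) - 0·sin(x) = cos(x).
So the two sides agree for every real x for which both sides are defined.

Conclusion: True.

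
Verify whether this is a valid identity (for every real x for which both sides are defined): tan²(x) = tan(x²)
Claim: tan²(x) = tan(x²).
Test a specific point where both sides are defined: x = π/4.
LHS = tan²(x) ≈ 1.0000
RHS = tan(x²) ≈ 0.7092
Since 1.0000 ≠ 0.7092, the equation fails at this point, so it cannot hold for every real x for which both sides are defined.
tan²(x) means (tan x)², squaring the output; tan(x²) squares the input. These are different functions.

Conclusion: No, this is NOT an identity.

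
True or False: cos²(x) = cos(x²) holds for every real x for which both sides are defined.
Claim: cos²(x) = cos(x²).
Test a specific point where both sides are defined: x = -π/6.
LHS = cos²(x) ≈ 0.7500
RHS = cos(x²) ≈ 0.9627
Since 0.7500 ≠ 0.9627, the equation fails at this point, so it cannot hold for every real x for which both sides are defined.
cos²(x) means (cos x)², squaring the output; cos(x²) squares the input. These are different functions.

Conclusion: False.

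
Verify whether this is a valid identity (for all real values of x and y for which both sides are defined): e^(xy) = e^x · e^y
Claim: e^(xy) = e^x · e^y.
Test a specific point where both sides are defined: x = -1, y = 1.
LHS = e^(xy) ≈ 0.3679
RHS = e^x · e^y ≈ 1.0000
Since 0.3679 ≠ 1.0000, the equation fails at this point, so it cannot hold for all real values of x and y for which both sides are defined.
e^x · e^y = e^(x+y), not e^(xy).

Conclusion: No, this is NOT an identity.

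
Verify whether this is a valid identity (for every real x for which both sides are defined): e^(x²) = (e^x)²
Claim: e^(x²) = (e^x)².
Test a specific point where both sides are defined: x = -2.
LHS = e^(x²) ≈ 54.5982
RHS = (e^x)² ≈ 0.0183
Since 54.5982 ≠ 0.0183, the equation fails at this point, so it cannot hold for every real x for which both sides are defined.
(e^x)² = e^(2x), and 2x ≠ x² in general.

Conclusion: No, this is NOT an identity.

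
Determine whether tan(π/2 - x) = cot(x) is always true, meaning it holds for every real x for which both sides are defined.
Claim: tan(π/2 - x) = cot(x).
Reasoning: tan(π/2 - x) = sin(π/2 - x)/cos(π/2 - x) = cos(x)/sin(x) = cot(x), using the cofunction identities sin(π/2 - x) = cos(x) and cos(π/2 - x) = sin(x).
So the two sides agree for every real x for which both sides are defined.

Conclusion: Yes, this is an identity.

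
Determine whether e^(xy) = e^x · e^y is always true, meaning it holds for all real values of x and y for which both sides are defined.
Claim: e^(xy) = e^x · e^y.
Test a specific point where both sides are defined: x = -3, y = 1.
LHS = e^(xy) ≈ 0.0498
RHS = e^x · e^y ≈ 0.1353
Since 0.0498 ≠ 0.1353, the equation fails at this point, so it cannot hold for all real values of x and y for which both sides are defined.
e^x · e^y = e^(x+y), not e^(xy).

Conclusion: No, this is NOT an identity.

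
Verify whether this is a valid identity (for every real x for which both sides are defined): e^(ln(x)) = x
Yes, this is an identity.

Claim: e^(ln(x)) = x.
Reasoning: For x > 0, ln(x) is by definition the exponent p such that e^p = x. Raising e to that exponent therefore returns x: e^(ln x) = x.
So the two sides agree for every real x for which both sides are defined.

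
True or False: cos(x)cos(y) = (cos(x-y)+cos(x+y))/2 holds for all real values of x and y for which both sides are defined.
Claim: cos(x)cos(y) = (cos(x-y)+cos(x+y))/2.
Reasoning: cos(x-y) = cos(x)cos(y) + sin(x)sin(y) and cos(x+y) = cos(x)cos(y) - sin(x)sin(y). Adding, cos(x-y) + cos(x+y) = 2cos(x)cos(y); divide by 2.
So the two sides agree for all real values of x and y for which both sides are defined.

Conclusion: True.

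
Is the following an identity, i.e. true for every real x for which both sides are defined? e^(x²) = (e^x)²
Claim: e^(x²) = (e^x)².
Test a specific point where both sides are defined: x = 3/2.
LHS = e^(x²) ≈ 9.4877
RHS = (e^x)² ≈ 20.0855
Since 9.4877 ≠ 20.0855, the equation fails at this point, so it cannot hold for every real x for which both sides are defined.
(e^x)² = e^(2x), and 2x ≠ x² in general.

Conclusion: No, this is NOT an identity.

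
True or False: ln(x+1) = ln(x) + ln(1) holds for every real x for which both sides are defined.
False.

Claim: ln(x+1) = ln(x) + ln(1).
Test a specific point where both sides are defined: x = 4.
LHS = ln(x+1) ≈ 1.6094
RHS = ln(x) + ln(1) ≈ 1.3863
Since 1.6094 ≠ 1.3863, the equation fails at this point, so it cannot hold for every real x for which both sides are defined.
ln(1) = 0, so the right side is just ln(x), which differs from ln(x+1).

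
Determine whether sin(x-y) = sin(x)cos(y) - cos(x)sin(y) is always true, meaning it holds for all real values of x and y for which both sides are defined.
Yes, this is an identity.

Claim: sin(x-y) = sin(x)cos(y) - cos(x)sin(y).
Reasoning: Replace y by -y in sin(x+y) = sin(x)cos(y) + cos(x)sin(y) and use cos(-y) = cos(y), sin(-y) = -sin(y): sin(x-y) = sin(x)cos(y) - cos(x)sin(y).
So the two sides agree for all real values of x and y for which both sides are defined.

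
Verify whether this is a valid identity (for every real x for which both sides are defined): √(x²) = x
No, this is NOT an identity.

Claim: √(x²) = x.
Test a specific point where both sides are defined: x = -3.
LHS = √(x²) ≈ 3.0000
RHS = x ≈ -3.0000
Since 3.0000 ≠ -3.0000, the equation fails at this point, so it cannot hold for every real x for which both sides are defined.
√(x²) = |x|, which differs from x whenever x < 0 (both sides are defined for every real x).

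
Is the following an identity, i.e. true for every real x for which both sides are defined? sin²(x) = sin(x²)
Claim: sin²(x) = sin(x²).
Test a specific point where both sides are defined: x = -π/2.
LHS = sin²(x) ≈ 1.0000
RHS = sin(x²) ≈ 0.6243
Since 1.0000 ≠ 0.6243, the equation fails at this point, so it cannot hold for every real x for which both sides are defined.
sin²(x) means (sin x)², squaring the output; sin(x²) squares the input. These are different functions.

Conclusion: No, this is NOT an identity.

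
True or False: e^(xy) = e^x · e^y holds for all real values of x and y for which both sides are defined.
False.

Claim: e^(xy) = e^x · e^y.
Test a specific point where both sides are defined: x = -2, y = 4.
LHS = e^(xy) ≈ 0.0003
RHS = e^x · e^y ≈ 7.3891
Since 0.0003 ≠ 7.3891, the equation fails at this point, so it cannot hold for all real values of x and y for which both sides are defined.
e^x · e^y = e^(x+y), not e^(xy).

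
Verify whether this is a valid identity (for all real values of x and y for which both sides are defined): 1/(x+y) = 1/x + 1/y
No, this is NOT an identity.

Claim: 1/(x+y) = 1/x + 1/y.
Test a specific point where both sides are defined: x = -1, y = 3/2.
LHS = 1/(x+y) ≈ 2.0000
RHS = 1/x + 1/y ≈ -0.3333
Since 2.0000 ≠ -0.3333, the equation fails at this point, so it cannot hold for all real values of x and y for which both sides are defined.
1/x + 1/y = (x+y)/(xy), which is not 1/(x+y).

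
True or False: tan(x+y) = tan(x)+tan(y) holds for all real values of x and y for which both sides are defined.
Claim: tan(x+y) = tan(x)+tan(y).
Test a specific point where both sides are defined: x = 2π/3, y = 3π/4.
LHS = tan(x+y) ≈ 3.7321
RHS = tan(x)+tan(y) ≈ -2.7321
Since 3.7321 ≠ -2.7321, the equation fails at this point, so it cannot hold for all real values of x and y for which both sides are defined.
The correct formula is tan(x+y) = (tan(x) + tan(y))/(1 - tan(x)tan(y)).

Conclusion: False.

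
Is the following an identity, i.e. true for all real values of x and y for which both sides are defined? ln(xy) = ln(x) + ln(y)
Claim: ln(xy) = ln(x) + ln(y).
Reasoning: Both sides are simultaneously defined only when x, y > 0. Write x = e^p, y = e^q (p = ln x, q = ln y). Then xy = e^p · e^q = e^(p+q), so ln(xy) = p + q = ln(x) + ln(y).
So the two sides agree for all real values of x and y for which both sides are defined.

Conclusion: Yes, this is an identity.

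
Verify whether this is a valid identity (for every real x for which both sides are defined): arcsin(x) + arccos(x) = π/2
Yes, this is an identity.

Claim: arcsin(x) + arccos(x) = π/2.
Reasoning: Both sides are defined for -1 ≤ x ≤ 1. Let θ = arcsin(x), so sin θ = x and θ ∈ [-π/2, π/2]. Then cos(π/2 - θ) = sin θ = x and π/2 - θ ∈ [0, π], which is exactly the range of arccos, so arccos(x) = π/2 - θ. Adding: arcsin(x) + arccos(x) = θ + (π/2 - θ) = π/2.
So the two sides agree for every real x for which both sides are defined.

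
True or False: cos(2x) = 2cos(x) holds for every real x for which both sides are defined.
False.

Claim: cos(2x) = 2cos(x).
Test a specific point where both sides are defined: x = 2π/3.
LHS = cos(2x) ≈ -0.5000
RHS = 2cos(x) ≈ -1.0000
Since -0.5000 ≠ -1.0000, the equation fails at this point, so it cannot hold for every real x for which both sides are defined.
The correct double-angle formula is cos(2x) = cos²x - sin²x.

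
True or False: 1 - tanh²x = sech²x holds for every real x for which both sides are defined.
Claim: 1 - tanh²x = sech²x.
Reasoning: Divide cosh²x - sinh²x = 1 through by cosh²x (never zero): 1 - tanh²x = 1/cosh²x = sech²x.
So the two sides agree for every real x for which both sides are defined.

Conclusion: True.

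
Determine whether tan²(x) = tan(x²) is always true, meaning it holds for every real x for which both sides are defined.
Claim: tan²(x) = tan(x²).
Test a specific point where both sides are defined: x = π.
LHS = tan²(x) ≈ 0.0000
RHS = tan(x²) ≈ 0.4767
Since 0.0000 ≠ 0.4767, the equation fails at this point, so it cannot hold for every real x for which both sides are defined.
tan²(x) means (tan x)², squaring the output; tan(x²) squares the input. These are different functions.

Conclusion: No, this is NOT an identity.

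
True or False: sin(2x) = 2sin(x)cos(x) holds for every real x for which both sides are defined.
Claim: sin(2x) = 2sin(x)cos(x).
Reasoning: Put y = x in the addition formula sin(x+y) = sin(x)cos(y) + cos(x)sin(y): sin(2x) = sin(x)cos(x) + cos(x)sin(x) = 2sin(x)cos(x).
So the two sides agree for every real x for which both sides are defined.

Conclusion: True.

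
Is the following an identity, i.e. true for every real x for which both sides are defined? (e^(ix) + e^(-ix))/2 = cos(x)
Yes, this is an identity.

Claim: (e^(ix) + e^(-ix))/2 = cos(x).
Reasoning: By Euler's formula e^(ix) = cos(x) + i·sin(x) and e^(-ix) = cos(x) - i·sin(x). Adding cancels the sine terms: e^(ix) + e^(-ix) = 2cos(x); divide by 2.
So the two sides agree for every real x for which both sides are defined.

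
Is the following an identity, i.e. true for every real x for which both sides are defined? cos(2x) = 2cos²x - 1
Claim: cos(2x) = 2cos²x - 1.
Reasoning: cos(2x) = cos²x - sin²x. Replace sin²x by 1 - cos²x: cos²x - (1 - cos²x) = 2cos²x - 1.
So the two sides agree for every real x for which both sides are defined.

Conclusion: Yes, this is an identity.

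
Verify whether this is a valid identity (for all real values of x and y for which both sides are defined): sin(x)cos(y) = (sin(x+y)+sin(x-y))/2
Yes, this is an identity.

Claim: sin(x)cos(y) = (sin(x+y)+sin(x-y))/2.
Reasoning: sin(x+y) = sin(x)cos(y) + cos(x)sin(y) and sin(x-y) = sin(x)cos(y) - cos(x)sin(y). Adding, sin(x+y) + sin(x-y) = 2sin(x)cos(y); divide by 2.
So the two sides agree for all real values of x and y for which both sides are defined.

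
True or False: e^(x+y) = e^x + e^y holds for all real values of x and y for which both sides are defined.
Claim: e^(x+y) = e^x + e^y.
Test a specific point where both sides are defined: x = 1, y = -2.
LHS = e^(x+y) ≈ 0.3679
RHS = e^x + e^y ≈ 2.8536
Since 0.3679 ≠ 2.8536, the equation fails at this point, so it cannot hold for all real values of x and y for which both sides are defined.
The correct rule is e^(x+y) = e^x · e^y (a product, not a sum).

Conclusion: False.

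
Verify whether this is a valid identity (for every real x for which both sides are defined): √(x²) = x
No, this is NOT an identity.

Claim: √(x²) = x.
Test a specific point where both sides are defined: x = -3.
LHS = √(x²) ≈ 3.0000
RHS = x ≈ -3.0000
Since 3.0000 ≠ -3.0000, the equation fails at this point, so it cannot hold for every real x for which both sides are defined.
√(x²) = |x|, which differs from x whenever x < 0 (both sides are defined for every real x).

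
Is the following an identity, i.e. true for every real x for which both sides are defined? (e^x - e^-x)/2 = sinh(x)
Claim: (e^x - e^-x)/2 = sinh(x).
Reasoning: This is exactly the definition of the hyperbolic sine: sinh(x) := (e^x - e^-x)/2.
So the two sides agree for every real x for which both sides are defined.

Conclusion: Yes, this is an identity.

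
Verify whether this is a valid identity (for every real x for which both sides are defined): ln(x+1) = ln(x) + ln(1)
No, this is NOT an identity.

Claim: ln(x+1) = ln(x) + ln(1).
Test a specific point where both sides are defined: x = 1/2.
LHS = ln(x+1) ≈ 0.4055
RHS = ln(x) + ln(1) ≈ -0.6931
Since 0.4055 ≠ -0.6931, the equation fails at this point, so it cannot hold for every real x for which both sides are defined.
ln(1) = 0, so the right side is just ln(x), which differs from ln(x+1).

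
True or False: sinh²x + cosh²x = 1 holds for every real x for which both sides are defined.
False.

Claim: sinh²x + cosh²x = 1.
Test a specific point where both sides are defined: x = 2.
LHS = sinh²x + cosh²x ≈ 27.3082
RHS = 1 ≈ 1.0000
Since 27.3082 ≠ 1.0000, the equation fails at this point, so it cannot hold for every real x for which both sides are defined.
The correct hyperbolic identity is cosh²x - sinh²x = 1 (a difference); the sum sinh²x + cosh²x equals cosh(2x).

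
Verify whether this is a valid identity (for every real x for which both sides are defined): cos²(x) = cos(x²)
No, this is NOT an identity.

Claim: cos²(x) = cos(x²).
Test a specific point where both sides are defined: x = π/3.
LHS = cos²(x) ≈ 0.2500
RHS = cos(x²) ≈ 0.4566
Since 0.2500 ≠ 0.4566, the equation fails at this point, so it cannot hold for every real x for which both sides are defined.
cos²(x) means (cos x)², squaring the output; cos(x²) squares the input. These are different functions.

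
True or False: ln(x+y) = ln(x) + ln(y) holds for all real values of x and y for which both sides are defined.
False.

Claim: ln(x+y) = ln(x) + ln(y).
Test a specific point where both sides are defined: x = 4, y = 1/2.
LHS = ln(x+y) ≈ 1.5041
RHS = ln(x) + ln(y) ≈ 0.6931
Since 1.5041 ≠ 0.6931, the equation fails at this point, so it cannot hold for all real values of x and y for which both sides are defined.
ln(x) + ln(y) = ln(xy), not ln(x+y).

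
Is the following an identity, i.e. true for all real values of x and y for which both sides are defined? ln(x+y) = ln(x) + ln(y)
No, this is NOT an identity.

Claim: ln(x+y) = ln(x) + ln(y).
Test a specific point where both sides are defined: x = 4, y = 1.
LHS = ln(x+y) ≈ 1.6094
RHS = ln(x) + ln(y) ≈ 1.3863
Since 1.6094 ≠ 1.3863, the equation fails at this point, so it cannot hold for all real values of x and y for which both sides are defined.
ln(x) + ln(y) = ln(xy), not ln(x+y).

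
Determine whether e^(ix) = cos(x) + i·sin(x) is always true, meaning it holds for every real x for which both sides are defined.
Claim: e^(ix) = cos(x) + i·sin(x).
Reasoning: Euler's formula. Expand e^(ix) = Σ (ix)^k / k!. Since i² = -1, the even-k terms are Σ (-1)^m x^(2m)/(2m)! = cos(x) and the odd-k terms are i · Σ (-1)^m x^(2m+1)/(2m+1)! = i·sin(x).
So the two sides agree for every real x for which both sides are defined.

Conclusion: Yes, this is an identity.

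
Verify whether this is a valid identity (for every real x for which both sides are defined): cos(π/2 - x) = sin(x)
Yes, this is an identity.

Claim: cos(π/2 - x) = sin(x).
Reasoning: Use cos(u - v) = cos(u)cos(v) + sin(u)sin(v) with u = π/2, v = x: cos(π/2)cos(x) + sin(π/2)sin(x) = 0·cos(x) + 1·sin(x) = sin(x).
So the two sides agree for every real x for which both sides are defined.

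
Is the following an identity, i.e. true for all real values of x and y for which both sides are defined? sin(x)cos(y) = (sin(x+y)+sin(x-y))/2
Claim: sin(x)cos(y) = (sin(x+y)+sin(x-y))/2.
Reasoning: sin(x+y) = sin(x)cos(y) + cos(x)sin(y) and sin(x-y) = sin(x)cos(y) - cos(x)sin(y). Adding, sin(x+y) + sin(x-y) = 2sin(x)cos(y); divide by 2.
So the two sides agree for all real values of x and y for which both sides are defined.

Conclusion: Yes, this is an identity.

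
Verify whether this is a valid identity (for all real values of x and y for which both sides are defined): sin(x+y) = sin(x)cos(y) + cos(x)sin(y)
Yes, this is an identity.

Claim: sin(x+y) = sin(x)cos(y) + cos(x)sin(y).
Reasoning: By Euler's formula e^(i(x+y)) = e^(ix)·e^(iy) = (cos x + i·sin x)(cos y + i·sin y). The imaginary part of the left side is sin(x+y); the imaginary part of the product is sin(x)cos(y) + cos(x)sin(y).
So the two sides agree for all real values of x and y for which both sides are defined.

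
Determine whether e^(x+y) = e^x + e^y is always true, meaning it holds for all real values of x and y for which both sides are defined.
No, this is NOT an identity.

Claim: e^(x+y) = e^x + e^y.
Test a specific point where both sides are defined: x = 2, y = -2.
LHS = e^(x+y) ≈ 1.0000
RHS = e^x + e^y ≈ 7.5244
Since 1.0000 ≠ 7.5244, the equation fails at this point, so it cannot hold for all real values of x and y for which both sides are defined.
The correct rule is e^(x+y) = e^x · e^y (a product, not a sum).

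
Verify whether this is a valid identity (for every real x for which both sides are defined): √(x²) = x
No, this is NOT an identity.

Claim: √(x²) = x.
Test a specific point where both sides are defined: x = -1.
LHS = √(x²) ≈ 1.0000
RHS = x ≈ -1.0000
Since 1.0000 ≠ -1.0000, the equation fails at this point, so it cannot hold for every real x for which both sides are defined.
√(x²) = |x|, which differs from x whenever x < 0 (both sides are defined for every real x).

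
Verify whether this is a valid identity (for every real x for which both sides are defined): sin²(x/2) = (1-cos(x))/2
Yes, this is an identity.

Claim: sin²(x/2) = (1-cos(x))/2.
Reasoning: Use cos(2θ) = 1 - 2sin²θ with θ = x/2: cos(x) = 1 - 2sin²(x/2). Solving for sin²(x/2) gives (1 - cos(x))/2.
So the two sides agree for every real x for which both sides are defined.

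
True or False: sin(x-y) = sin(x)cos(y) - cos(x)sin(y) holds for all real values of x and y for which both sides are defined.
True.

Claim: sin(x-y) = sin(x)cos(y) - cos(x)sin(y).
Reasoning: Replace y by -y in sin(x+y) = sin(x)cos(y) + cos(x)sin(y) and use cos(-y) = cos(y), sin(-y) = -sin(y): sin(x-y) = sin(x)cos(y) - cos(x)sin(y).
So the two sides agree for all real values of x and y for which both sides are defined.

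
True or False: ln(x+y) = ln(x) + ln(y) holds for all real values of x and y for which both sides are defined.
Claim: ln(x+y) = ln(x) + ln(y).
Test a specific point where both sides are defined: x = 4, y = 3/2.
LHS = ln(x+y) ≈ 1.7047
RHS = ln(x) + ln(y) ≈ 1.7918
Since 1.7047 ≠ 1.7918, the equation fails at this point, so it cannot hold for all real values of x and y for which both sides are defined.
ln(x) + ln(y) = ln(xy), not ln(x+y).

Conclusion: False.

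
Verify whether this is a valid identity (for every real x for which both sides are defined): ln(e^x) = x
Yes, this is an identity.

Claim: ln(e^x) = x.
Reasoning: ln is the inverse of the exponential: ln(e^x) asks for the exponent p with e^p = e^x, and since e^p is one-to-one that exponent is p = x.
So the two sides agree for every real x for which both sides are defined.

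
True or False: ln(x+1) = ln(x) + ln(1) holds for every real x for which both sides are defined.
Claim: ln(x+1) = ln(x) + ln(1).
Test a specific point where both sides are defined: x = 1.
LHS = ln(x+1) ≈ 0.6931
RHS = ln(x) + ln(1) ≈ 0.0000
Since 0.6931 ≠ 0.0000, the equation fails at this point, so it cannot hold for every real x for which both sides are defined.
ln(1) = 0, so the right side is just ln(x), which differs from ln(x+1).

Conclusion: False.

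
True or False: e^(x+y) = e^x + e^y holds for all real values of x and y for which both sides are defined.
False.

Claim: e^(x+y) = e^x + e^y.
Test a specific point where both sides are defined: x = 3/2, y = -1.
LHS = e^(x+y) ≈ 1.6487
RHS = e^x + e^y ≈ 4.8496
Since 1.6487 ≠ 4.8496, the equation fails at this point, so it cannot hold for all real values of x and y for which both sides are defined.
The correct rule is e^(x+y) = e^x · e^y (a product, not a sum).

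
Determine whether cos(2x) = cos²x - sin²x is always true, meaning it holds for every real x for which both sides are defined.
Claim: cos(2x) = cos²x - sin²x.
Reasoning: Put y = x in the addition formula cos(x+y) = cos(x)cos(y) - sin(x)sin(y): cos(2x) = cos²x - sin²x.
So the two sides agree for every real x for which both sides are defined.

Conclusion: Yes, this is an identity.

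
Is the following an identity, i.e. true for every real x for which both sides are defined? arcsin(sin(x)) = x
Claim: arcsin(sin(x)) = x.
Test a specific point where both sides are defined: x = 3π/4.
LHS = arcsin(sin(x)) ≈ 0.7854
RHS = x ≈ 2.3562
Since 0.7854 ≠ 2.3562, the equation fails at this point, so it cannot hold for every real x for which both sides are defined.
arcsin only returns values in [-π/2, π/2], so arcsin(sin(x)) = x holds only for x in that interval, not for all real x.

Conclusion: No, this is NOT an identity.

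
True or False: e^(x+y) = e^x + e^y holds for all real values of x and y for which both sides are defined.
False.

Claim: e^(x+y) = e^x + e^y.
Test a specific point where both sides are defined: x = 2, y = 1.
LHS = e^(x+y) ≈ 20.0855
RHS = e^x + e^y ≈ 10.1073
Since 20.0855 ≠ 10.1073, the equation fails at this point, so it cannot hold for all real values of x and y for which both sides are defined.
The correct rule is e^(x+y) = e^x · e^y (a product, not a sum).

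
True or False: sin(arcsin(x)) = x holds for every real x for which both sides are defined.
True.

Claim: sin(arcsin(x)) = x.
Reasoning: For -1 ≤ x ≤ 1 (where arcsin is defined), arcsin(x) is by definition an angle whose sine equals x. Taking the sine of that angle returns x. (Note the other order, arcsin(sin x) = x, is NOT an identity.)
So the two sides agree for every real x for which both sides are defined.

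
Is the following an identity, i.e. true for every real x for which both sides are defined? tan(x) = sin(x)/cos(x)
Yes, this is an identity.

Claim: tan(x) = sin(x)/cos(x).
Reasoning: For an angle x whose terminal point on the unit circle is (cos x, sin x), tan(x) is defined as the ratio (second coordinate)/(first coordinate) = sin(x)/cos(x), wherever cos(x) ≠ 0.
So the two sides agree for every real x for which both sides are defined.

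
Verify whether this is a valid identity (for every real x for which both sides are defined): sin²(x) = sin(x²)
Claim: sin²(x) = sin(x²).
Test a specific point where both sides are defined: x = -π/2.
LHS = sin²(x) ≈ 1.0000
RHS = sin(x²) ≈ 0.6243
Since 1.0000 ≠ 0.6243, the equation fails at this point, so it cannot hold for every real x for which both sides are defined.
sin²(x) means (sin x)², squaring the output; sin(x²) squares the input. These are different functions.

Conclusion: No, this is NOT an identity.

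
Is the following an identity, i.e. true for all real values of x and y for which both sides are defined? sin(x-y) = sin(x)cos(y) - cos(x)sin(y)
Yes, this is an identity.

Claim: sin(x-y) = sin(x)cos(y) - cos(x)sin(y).
Reasoning: Replace y by -y in sin(x+y) = sin(x)cos(y) + cos(x)sin(y) and use cos(-y) = cos(y), sin(-y) = -sin(y): sin(x-y) = sin(x)cos(y) - cos(x)sin(y).
So the two sides agree for all real values of x and y for which both sides are defined.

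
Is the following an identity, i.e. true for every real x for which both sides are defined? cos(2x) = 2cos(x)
Claim: cos(2x) = 2cos(x).
Test a specific point where both sides are defined: x = π/2.
LHS = cos(2x) ≈ -1.0000
RHS = 2cos(x) ≈ 0.0000
Since -1.0000 ≠ 0.0000, the equation fails at this point, so it cannot hold for every real x for which both sides are defined.
The correct double-angle formula is cos(2x) = cos²x - sin²x.

Conclusion: No, this is NOT an identity.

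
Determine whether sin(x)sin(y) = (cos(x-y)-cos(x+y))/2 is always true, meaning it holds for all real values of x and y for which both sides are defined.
Yes, this is an identity.

Claim: sin(x)sin(y) = (cos(x-y)-cos(x+y))/2.
Reasoning: cos(x-y) = cos(x)cos(y) + sin(x)sin(y) and cos(x+y) = cos(x)cos(y) - sin(x)sin(y). Subtracting, cos(x-y) - cos(x+y) = 2sin(x)sin(y); divide by 2.
So the two sides agree for all real values of x and y for which both sides are defined.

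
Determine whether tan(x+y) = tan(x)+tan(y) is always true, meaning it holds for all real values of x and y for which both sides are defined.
Claim: tan(x+y) = tan(x)+tan(y).
Test a specific point where both sides are defined: x = 3π/4, y = π/6.
LHS = tan(x+y) ≈ -0.2679
RHS = tan(x)+tan(y) ≈ -0.4226
Since -0.2679 ≠ -0.4226, the equation fails at this point, so it cannot hold for all real values of x and y for which both sides are defined.
The correct formula is tan(x+y) = (tan(x) + tan(y))/(1 - tan(x)tan(y)).

Conclusion: No, this is NOT an identity.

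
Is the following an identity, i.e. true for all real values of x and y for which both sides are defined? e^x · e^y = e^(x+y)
Yes, this is an identity.

Claim: e^x · e^y = e^(x+y).
Reasoning: This is the law of exponents for a common base: multiplying powers adds exponents. E.g. from the series, (Σ x^j/j!)(Σ y^k/k!) = Σ_m (Σ_{j+k=m} x^j y^k/(j!k!)) = Σ_m (x+y)^m/m! by the binomial theorem.
So the two sides agree for all real values of x and y for which both sides are defined.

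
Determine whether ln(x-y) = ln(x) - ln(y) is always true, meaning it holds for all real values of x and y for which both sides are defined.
No, this is NOT an identity.

Claim: ln(x-y) = ln(x) - ln(y).
Test a specific point where both sides are defined: x = 5, y = 3.
LHS = ln(x-y) ≈ 0.6931
RHS = ln(x) - ln(y) ≈ 0.5108
Since 0.6931 ≠ 0.5108, the equation fails at this point, so it cannot hold for all real values of x and y for which both sides are defined.
ln(x) - ln(y) = ln(x/y), not ln(x-y).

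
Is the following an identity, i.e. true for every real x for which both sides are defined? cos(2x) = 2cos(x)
Claim: cos(2x) = 2cos(x).
Test a specific point where both sides are defined: x = 3π/4.
LHS = cos(2x) ≈ 0.0000
RHS = 2cos(x) ≈ -1.4142
Since 0.0000 ≠ -1.4142, the equation fails at this point, so it cannot hold for every real x for which both sides are defined.
The correct double-angle formula is cos(2x) = cos²x - sin²x.

Conclusion: No, this is NOT an identity.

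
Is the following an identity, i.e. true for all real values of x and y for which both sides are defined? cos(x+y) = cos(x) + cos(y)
No, this is NOT an identity.

Claim: cos(x+y) = cos(x) + cos(y).
Test a specific point where both sides are defined: x = -π/6, y = -π/2.
LHS = cos(x+y) ≈ -0.5000
RHS = cos(x) + cos(y) ≈ 0.8660
Since -0.5000 ≠ 0.8660, the equation fails at this point, so it cannot hold for all real values of x and y for which both sides are defined.
The correct expansion is cos(x+y) = cos(x)cos(y) - sin(x)sin(y); cosine is not additive.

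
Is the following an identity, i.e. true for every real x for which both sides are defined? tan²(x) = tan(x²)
Claim: tan²(x) = tan(x²).
Test a specific point where both sides are defined: x = 3π/4.
LHS = tan²(x) ≈ 1.0000
RHS = tan(x²) ≈ -0.8977
Since 1.0000 ≠ -0.8977, the equation fails at this point, so it cannot hold for every real x for which both sides are defined.
tan²(x) means (tan x)², squaring the output; tan(x²) squares the input. These are different functions.

Conclusion: No, this is NOT an identity.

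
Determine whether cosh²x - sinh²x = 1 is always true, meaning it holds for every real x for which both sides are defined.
Yes, this is an identity.

Claim: cosh²x - sinh²x = 1.
Reasoning: With cosh(x) = (e^x + e^-x)/2 and sinh(x) = (e^x - e^-x)/2: cosh²x = (e^(2x) + 2 + e^(-2x))/4 and sinh²x = (e^(2x) - 2 + e^(-2x))/4. Subtracting leaves 4/4 = 1.
So the two sides agree for every real x for which both sides are defined.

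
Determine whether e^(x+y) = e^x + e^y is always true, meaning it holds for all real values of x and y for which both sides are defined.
No, this is NOT an identity.

Claim: e^(x+y) = e^x + e^y.
Test a specific point where both sides are defined: x = 4, y = -2.
LHS = e^(x+y) ≈ 7.3891
RHS = e^x + e^y ≈ 54.7335
Since 7.3891 ≠ 54.7335, the equation fails at this point, so it cannot hold for all real values of x and y for which both sides are defined.
The correct rule is e^(x+y) = e^x · e^y (a product, not a sum).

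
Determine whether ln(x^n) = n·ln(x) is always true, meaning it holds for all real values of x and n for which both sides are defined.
Yes, this is an identity.

Claim: ln(x^n) = n·ln(x).
Reasoning: The right side requires x > 0. For x > 0, x^n = (e^(ln x))^n = e^(n·ln x), so taking ln of both sides gives ln(x^n) = n·ln(x).
So the two sides agree for all real values of x and n for which both sides are defined.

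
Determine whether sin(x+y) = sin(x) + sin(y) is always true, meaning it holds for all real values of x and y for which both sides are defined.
No, this is NOT an identity.

Claim: sin(x+y) = sin(x) + sin(y).
Test a specific point where both sides are defined: x = 2π/3, y = -π/6.
LHS = sin(x+y) ≈ 1.0000
RHS = sin(x) + sin(y) ≈ 0.3660
Since 1.0000 ≠ 0.3660, the equation fails at this point, so it cannot hold for all real values of x and y for which both sides are defined.
The correct expansion is sin(x+y) = sin(x)cos(y) + cos(x)sin(y); sine is not additive.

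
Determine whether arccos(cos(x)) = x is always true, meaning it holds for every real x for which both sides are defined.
Claim: arccos(cos(x)) = x.
Test a specific point where both sides are defined: x = -π/2.
LHS = arccos(cos(x)) ≈ 1.5708
RHS = x ≈ -1.5708
Since 1.5708 ≠ -1.5708, the equation fails at this point, so it cannot hold for every real x for which both sides are defined.
arccos only returns values in [0, π], so arccos(cos(x)) = x holds only for x in that interval, not for all real x.

Conclusion: No, this is NOT an identity.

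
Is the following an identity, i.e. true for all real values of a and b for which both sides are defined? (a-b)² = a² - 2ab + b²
Yes, this is an identity.

Claim: (a-b)² = a² - 2ab + b².
Reasoning: Expand: (a-b)² = (a-b)(a-b) = a·a - a·b - b·a + b·b = a² - 2ab + b².
So the two sides agree for all real values of a and b for which both sides are defined.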